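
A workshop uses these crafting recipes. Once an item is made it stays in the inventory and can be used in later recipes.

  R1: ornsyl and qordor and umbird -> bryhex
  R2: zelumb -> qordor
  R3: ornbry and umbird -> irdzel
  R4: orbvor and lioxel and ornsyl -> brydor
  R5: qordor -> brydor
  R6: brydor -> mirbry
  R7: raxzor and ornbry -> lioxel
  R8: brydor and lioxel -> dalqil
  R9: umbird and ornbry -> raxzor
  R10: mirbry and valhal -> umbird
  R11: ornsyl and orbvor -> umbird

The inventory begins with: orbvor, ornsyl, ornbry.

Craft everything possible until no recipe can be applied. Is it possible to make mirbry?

Yes

Using R11, ornsyl and orbvor make umbird.
Using R9, umbird and ornbry make raxzor.
raxzor and ornbry -> lioxel (R7).
Using R4, orbvor, lioxel, and ornsyl make brydor.
brydor -> mirbry (R6).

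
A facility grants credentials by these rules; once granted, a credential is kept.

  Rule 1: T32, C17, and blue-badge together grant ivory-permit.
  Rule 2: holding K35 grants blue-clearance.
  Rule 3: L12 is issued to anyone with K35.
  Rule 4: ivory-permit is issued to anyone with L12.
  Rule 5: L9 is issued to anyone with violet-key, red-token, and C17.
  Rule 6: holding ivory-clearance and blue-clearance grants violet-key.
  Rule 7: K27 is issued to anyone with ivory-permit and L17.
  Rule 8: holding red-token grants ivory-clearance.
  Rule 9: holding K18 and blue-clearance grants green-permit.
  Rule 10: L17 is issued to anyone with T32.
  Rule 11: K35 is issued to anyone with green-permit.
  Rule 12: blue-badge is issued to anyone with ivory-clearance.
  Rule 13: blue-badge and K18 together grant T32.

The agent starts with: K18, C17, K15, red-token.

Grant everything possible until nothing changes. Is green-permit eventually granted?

green-permit would need K18 and blue-clearance (Rule 9), but blue-clearance is never granted.

No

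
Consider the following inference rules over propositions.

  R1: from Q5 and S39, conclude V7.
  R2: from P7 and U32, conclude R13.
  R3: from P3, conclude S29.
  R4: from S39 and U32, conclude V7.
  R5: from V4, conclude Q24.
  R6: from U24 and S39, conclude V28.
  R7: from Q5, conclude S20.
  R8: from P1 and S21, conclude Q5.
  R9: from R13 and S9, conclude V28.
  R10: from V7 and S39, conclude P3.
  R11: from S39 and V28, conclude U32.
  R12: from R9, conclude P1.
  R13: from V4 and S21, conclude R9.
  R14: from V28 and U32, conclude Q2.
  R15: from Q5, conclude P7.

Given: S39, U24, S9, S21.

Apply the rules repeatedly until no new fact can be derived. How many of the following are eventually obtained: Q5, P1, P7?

Q5 would need P1 and S21 (R8), but P1 is never established.
P1 would need R9 (R12), but R9 is never established.
P7 would need Q5 (R15), but Q5 is never established.
None of the 3 are reached.

0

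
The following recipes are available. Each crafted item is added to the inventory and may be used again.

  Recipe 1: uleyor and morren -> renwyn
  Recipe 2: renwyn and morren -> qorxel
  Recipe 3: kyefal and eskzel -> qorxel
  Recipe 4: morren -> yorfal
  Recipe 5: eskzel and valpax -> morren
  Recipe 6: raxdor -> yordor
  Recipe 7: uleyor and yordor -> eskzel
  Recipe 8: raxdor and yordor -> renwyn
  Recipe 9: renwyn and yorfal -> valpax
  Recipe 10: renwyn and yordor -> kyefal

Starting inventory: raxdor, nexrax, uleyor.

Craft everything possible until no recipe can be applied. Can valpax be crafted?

No

valpax would need renwyn and yorfal (Recipe 9), but yorfal is never obtained.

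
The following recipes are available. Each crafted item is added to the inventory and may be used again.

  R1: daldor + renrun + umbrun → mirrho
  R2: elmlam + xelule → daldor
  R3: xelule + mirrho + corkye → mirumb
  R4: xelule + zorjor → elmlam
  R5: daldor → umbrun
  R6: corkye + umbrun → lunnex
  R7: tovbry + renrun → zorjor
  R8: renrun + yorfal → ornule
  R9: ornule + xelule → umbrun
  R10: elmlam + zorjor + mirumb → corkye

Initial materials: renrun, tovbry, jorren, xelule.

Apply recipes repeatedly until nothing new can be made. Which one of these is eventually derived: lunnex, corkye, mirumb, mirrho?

tovbry + renrun → zorjor (R7).
xelule + zorjor → elmlam (R4).
Using R2, elmlam and xelule make daldor.
daldor → umbrun (R5).
daldor + renrun + umbrun → mirrho (R1).
lunnex would need corkye and umbrun (R6), but corkye is never obtained. corkye would need elmlam, zorjor, and mirumb (R10), but mirumb is never obtained. mirumb would need xelule, mirrho, and corkye (R3), but corkye is never obtained.

mirrho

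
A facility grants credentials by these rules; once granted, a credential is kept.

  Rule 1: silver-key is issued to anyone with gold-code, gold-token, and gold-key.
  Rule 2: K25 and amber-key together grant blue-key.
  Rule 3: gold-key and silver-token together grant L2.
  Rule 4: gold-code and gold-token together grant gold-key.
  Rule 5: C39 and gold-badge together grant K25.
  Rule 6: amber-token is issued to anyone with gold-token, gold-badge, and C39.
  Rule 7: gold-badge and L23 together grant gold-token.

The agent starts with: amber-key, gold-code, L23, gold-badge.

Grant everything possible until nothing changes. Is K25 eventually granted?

No

K25 would need C39 and gold-badge (Rule 5), but C39 is never granted.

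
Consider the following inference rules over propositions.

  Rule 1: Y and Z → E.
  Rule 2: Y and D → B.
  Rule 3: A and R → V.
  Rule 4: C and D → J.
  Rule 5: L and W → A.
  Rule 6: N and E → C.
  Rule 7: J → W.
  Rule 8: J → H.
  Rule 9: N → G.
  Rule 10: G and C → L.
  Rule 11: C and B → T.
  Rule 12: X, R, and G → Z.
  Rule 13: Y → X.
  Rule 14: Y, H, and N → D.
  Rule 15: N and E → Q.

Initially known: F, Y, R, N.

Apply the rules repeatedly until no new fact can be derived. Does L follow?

Y holds, so X follows (Rule 13).
N holds, so G follows (Rule 9).
X, R, and G hold, so Z follows (Rule 12).
Y and Z hold, so E follows (Rule 1).
From N and E, Rule 6 gives C.
From G and C, Rule 10 gives L.

Yes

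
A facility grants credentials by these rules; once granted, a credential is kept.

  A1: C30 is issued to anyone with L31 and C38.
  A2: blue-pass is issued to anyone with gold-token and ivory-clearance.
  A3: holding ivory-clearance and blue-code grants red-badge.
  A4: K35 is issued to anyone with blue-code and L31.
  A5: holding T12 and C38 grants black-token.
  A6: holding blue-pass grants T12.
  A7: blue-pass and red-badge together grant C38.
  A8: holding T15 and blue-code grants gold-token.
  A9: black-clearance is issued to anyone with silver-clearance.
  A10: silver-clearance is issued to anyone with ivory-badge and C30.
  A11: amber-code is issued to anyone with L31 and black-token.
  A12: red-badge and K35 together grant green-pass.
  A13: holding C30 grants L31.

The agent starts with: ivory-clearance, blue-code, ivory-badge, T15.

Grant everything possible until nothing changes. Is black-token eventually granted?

Yes

Holding T15 and blue-code grants gold-token (A8).
Holding ivory-clearance and blue-code grants red-badge (A3).
Holding gold-token and ivory-clearance grants blue-pass (A2).
Holding blue-pass grants T12 (A6).
Holding blue-pass and red-badge grants C38 (A7).
Holding T12 and C38 grants black-token (A5).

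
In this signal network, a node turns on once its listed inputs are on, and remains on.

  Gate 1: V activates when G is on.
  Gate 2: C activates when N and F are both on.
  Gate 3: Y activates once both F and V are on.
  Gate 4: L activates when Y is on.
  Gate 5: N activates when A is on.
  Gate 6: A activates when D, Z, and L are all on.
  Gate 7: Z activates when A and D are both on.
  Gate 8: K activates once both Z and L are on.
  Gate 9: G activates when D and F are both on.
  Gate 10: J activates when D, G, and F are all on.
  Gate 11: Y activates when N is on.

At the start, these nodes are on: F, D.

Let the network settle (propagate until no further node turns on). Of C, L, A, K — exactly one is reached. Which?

L

Gate 9: D and F on → G on.
Gate 1: G on → V on.
F and V are on, so Y activates (Gate 3).
Y is on, so L activates (Gate 4).
K would need Z and L (Gate 8), but Z never turns on. A would need D, Z, and L (Gate 6), but Z never turns on. C would need N and F (Gate 2), but N never turns on.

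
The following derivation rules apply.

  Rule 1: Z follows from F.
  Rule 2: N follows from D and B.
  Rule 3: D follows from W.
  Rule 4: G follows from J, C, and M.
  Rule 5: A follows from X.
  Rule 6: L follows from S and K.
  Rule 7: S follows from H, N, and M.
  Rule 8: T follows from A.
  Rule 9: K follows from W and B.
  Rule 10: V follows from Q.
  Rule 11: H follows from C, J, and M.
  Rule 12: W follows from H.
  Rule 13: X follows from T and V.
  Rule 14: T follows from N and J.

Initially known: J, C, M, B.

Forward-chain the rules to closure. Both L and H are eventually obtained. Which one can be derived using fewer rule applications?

H

H: C, J, and M hold, so H follows (Rule 11). [1 rule application]
L: From C, J, and M, Rule 11 gives H. H holds, so W follows (Rule 12). W and B hold, so K follows (Rule 9). From W, Rule 3 gives D. D and B hold, so N follows (Rule 2). From H, N, and M, Rule 7 gives S. From S and K, Rule 6 gives L. [7 rule applications]
H needs fewer.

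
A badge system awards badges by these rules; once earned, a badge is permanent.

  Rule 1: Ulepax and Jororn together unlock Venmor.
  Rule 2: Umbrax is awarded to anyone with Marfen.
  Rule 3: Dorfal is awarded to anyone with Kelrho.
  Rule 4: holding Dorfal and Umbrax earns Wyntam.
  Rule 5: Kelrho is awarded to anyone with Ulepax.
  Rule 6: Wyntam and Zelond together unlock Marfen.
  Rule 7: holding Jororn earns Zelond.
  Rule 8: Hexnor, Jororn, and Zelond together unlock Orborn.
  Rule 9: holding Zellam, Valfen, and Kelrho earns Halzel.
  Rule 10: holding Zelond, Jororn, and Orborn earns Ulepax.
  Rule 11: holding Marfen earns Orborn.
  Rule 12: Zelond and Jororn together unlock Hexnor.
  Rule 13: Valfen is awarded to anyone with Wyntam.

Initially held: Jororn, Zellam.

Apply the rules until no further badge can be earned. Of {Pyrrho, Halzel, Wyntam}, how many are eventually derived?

No rule produces Pyrrho, and it is not given.
Halzel would need Zellam, Valfen, and Kelrho (Rule 9), but Valfen is never earned.
Wyntam would need Dorfal and Umbrax (Rule 4), but Umbrax is never earned.
None of the 3 are reached.

0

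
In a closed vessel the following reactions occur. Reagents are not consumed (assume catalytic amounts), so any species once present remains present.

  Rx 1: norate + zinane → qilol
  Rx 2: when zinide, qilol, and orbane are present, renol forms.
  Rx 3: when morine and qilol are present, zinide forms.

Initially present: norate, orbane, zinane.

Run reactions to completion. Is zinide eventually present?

zinide would need morine and qilol (Rx 3), but morine never forms.

No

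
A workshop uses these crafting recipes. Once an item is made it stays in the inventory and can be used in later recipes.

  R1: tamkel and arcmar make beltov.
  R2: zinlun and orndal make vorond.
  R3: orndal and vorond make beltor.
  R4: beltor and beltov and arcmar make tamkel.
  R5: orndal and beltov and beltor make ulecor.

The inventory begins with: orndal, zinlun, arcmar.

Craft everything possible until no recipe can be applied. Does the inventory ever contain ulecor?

ulecor would need orndal, beltov, and beltor (R5), but beltov is never obtained.

No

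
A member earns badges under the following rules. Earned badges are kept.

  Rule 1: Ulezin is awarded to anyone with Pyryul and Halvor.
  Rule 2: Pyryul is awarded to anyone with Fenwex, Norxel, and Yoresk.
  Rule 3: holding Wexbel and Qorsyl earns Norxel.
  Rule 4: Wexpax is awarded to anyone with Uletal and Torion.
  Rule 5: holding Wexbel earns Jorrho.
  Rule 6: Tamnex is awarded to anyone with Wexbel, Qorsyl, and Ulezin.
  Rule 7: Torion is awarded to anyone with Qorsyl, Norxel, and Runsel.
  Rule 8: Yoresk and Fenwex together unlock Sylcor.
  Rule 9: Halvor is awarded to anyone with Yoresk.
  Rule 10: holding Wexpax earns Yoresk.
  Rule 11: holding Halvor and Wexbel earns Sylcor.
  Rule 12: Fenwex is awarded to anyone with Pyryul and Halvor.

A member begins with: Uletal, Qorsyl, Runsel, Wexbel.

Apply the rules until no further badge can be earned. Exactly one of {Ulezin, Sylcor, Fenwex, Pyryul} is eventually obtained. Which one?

With Wexbel and Qorsyl, Norxel is earned (Rule 3).
With Qorsyl, Norxel, and Runsel, Torion is earned (Rule 7).
With Uletal and Torion, Wexpax is earned (Rule 4).
With Wexpax, Yoresk is earned (Rule 10).
With Yoresk, Halvor is earned (Rule 9).
With Halvor and Wexbel, Sylcor is earned (Rule 11).
Pyryul would need Fenwex, Norxel, and Yoresk (Rule 2), but Fenwex is never earned. Ulezin would need Pyryul and Halvor (Rule 1), but Pyryul is never earned. Fenwex would need Pyryul and Halvor (Rule 12), but Pyryul is never earned.

Sylcor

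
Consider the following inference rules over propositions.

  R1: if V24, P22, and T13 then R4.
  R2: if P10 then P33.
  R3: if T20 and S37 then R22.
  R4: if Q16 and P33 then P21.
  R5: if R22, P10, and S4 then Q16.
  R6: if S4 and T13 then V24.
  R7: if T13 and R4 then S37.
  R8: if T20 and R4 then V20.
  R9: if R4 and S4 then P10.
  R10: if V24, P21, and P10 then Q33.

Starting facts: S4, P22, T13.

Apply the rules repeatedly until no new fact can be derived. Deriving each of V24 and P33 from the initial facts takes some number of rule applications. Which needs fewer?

V24

V24: S4 and T13 hold, so V24 follows (R6). [1 rule application]
P33: From S4 and T13, R6 gives V24. V24, P22, and T13 hold, so R4 follows (R1). R4 and S4 hold, so P10 follows (R9). P10 holds, so P33 follows (R2). [4 rule applications]
V24 needs fewer.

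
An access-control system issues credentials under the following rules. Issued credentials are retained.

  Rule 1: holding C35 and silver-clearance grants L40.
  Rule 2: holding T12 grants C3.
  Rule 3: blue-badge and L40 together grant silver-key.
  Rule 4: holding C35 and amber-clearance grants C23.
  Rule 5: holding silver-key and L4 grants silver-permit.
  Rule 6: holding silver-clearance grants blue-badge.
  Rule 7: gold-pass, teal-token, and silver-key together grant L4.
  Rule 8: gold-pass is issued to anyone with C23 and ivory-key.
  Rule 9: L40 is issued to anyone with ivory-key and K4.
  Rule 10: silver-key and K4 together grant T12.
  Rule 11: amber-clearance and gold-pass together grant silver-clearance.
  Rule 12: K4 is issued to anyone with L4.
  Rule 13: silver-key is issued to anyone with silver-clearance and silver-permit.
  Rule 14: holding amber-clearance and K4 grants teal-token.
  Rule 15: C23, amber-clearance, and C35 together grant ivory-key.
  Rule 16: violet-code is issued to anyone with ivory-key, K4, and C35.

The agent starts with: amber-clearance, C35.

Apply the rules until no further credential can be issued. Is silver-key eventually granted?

Yes

Holding C35 and amber-clearance grants C23 (Rule 4).
Holding C23, amber-clearance, and C35 grants ivory-key (Rule 15).
Holding C23 and ivory-key grants gold-pass (Rule 8).
Holding amber-clearance and gold-pass grants silver-clearance (Rule 11).
Holding silver-clearance grants blue-badge (Rule 6).
Holding C35 and silver-clearance grants L40 (Rule 1).
Holding blue-badge and L40 grants silver-key (Rule 3).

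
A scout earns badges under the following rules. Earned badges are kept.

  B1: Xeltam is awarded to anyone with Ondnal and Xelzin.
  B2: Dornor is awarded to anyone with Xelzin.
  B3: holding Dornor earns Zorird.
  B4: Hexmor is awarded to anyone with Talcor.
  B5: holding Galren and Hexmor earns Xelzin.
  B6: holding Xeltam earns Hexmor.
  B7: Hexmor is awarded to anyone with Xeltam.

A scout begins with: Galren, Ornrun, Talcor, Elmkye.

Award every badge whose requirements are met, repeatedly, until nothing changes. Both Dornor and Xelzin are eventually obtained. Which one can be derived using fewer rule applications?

Xelzin

Xelzin: With Talcor, Hexmor is earned (B4). With Galren and Hexmor, Xelzin is earned (B5). [2 rule applications]
Dornor: With Talcor, Hexmor is earned (B4). With Galren and Hexmor, Xelzin is earned (B5). With Xelzin, Dornor is earned (B2). [3 rule applications]
Xelzin needs fewer.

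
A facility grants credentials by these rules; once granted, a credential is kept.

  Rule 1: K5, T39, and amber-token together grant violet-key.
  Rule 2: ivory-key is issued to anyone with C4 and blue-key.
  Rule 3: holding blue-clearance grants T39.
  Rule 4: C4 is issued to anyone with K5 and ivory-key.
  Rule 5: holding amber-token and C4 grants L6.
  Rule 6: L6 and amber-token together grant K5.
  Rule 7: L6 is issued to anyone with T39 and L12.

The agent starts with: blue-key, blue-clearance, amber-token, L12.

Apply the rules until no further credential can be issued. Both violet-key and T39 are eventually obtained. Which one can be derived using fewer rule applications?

T39: Holding blue-clearance grants T39 (Rule 3). [1 rule application]
violet-key: Holding blue-clearance grants T39 (Rule 3). Holding T39 and L12 grants L6 (Rule 7). Holding L6 and amber-token grants K5 (Rule 6). Holding K5, T39, and amber-token grants violet-key (Rule 1). [4 rule applications]
T39 needs fewer.

T39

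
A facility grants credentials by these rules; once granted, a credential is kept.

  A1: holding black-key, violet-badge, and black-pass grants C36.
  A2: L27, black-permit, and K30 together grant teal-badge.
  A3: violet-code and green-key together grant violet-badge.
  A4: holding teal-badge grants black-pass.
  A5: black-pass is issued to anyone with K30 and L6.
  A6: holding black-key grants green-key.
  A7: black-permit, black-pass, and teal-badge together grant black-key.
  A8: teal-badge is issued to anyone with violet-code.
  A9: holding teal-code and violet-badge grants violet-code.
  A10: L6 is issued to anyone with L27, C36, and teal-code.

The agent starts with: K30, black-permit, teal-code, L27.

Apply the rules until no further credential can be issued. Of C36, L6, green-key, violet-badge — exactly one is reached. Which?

Holding L27, black-permit, and K30 grants teal-badge (A2).
Holding teal-badge grants black-pass (A4).
Holding black-permit, black-pass, and teal-badge grants black-key (A7).
Holding black-key grants green-key (A6).
violet-badge would need violet-code and green-key (A3), but violet-code is never granted. L6 would need L27, C36, and teal-code (A10), but C36 is never granted. C36 would need black-key, violet-badge, and black-pass (A1), but violet-badge is never granted.

green-key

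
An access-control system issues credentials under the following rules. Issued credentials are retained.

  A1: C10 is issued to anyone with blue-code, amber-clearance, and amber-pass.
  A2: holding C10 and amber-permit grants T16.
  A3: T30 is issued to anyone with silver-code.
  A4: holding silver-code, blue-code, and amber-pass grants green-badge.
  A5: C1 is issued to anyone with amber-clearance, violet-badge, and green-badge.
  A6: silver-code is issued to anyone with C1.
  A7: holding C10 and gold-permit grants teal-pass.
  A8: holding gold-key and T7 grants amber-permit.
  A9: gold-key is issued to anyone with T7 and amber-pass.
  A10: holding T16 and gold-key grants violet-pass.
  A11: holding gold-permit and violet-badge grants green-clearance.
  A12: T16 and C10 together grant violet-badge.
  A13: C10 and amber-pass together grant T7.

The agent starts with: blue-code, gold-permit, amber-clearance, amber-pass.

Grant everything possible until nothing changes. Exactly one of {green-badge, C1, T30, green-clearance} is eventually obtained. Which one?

Holding blue-code, amber-clearance, and amber-pass grants C10 (A1).
Holding C10 and amber-pass grants T7 (A13).
Holding T7 and amber-pass grants gold-key (A9).
Holding gold-key and T7 grants amber-permit (A8).
Holding C10 and amber-permit grants T16 (A2).
Holding T16 and C10 grants violet-badge (A12).
Holding gold-permit and violet-badge grants green-clearance (A11).
C1 would need amber-clearance, violet-badge, and green-badge (A5), but green-badge is never granted. T30 would need silver-code (A3), but silver-code is never granted. green-badge would need silver-code, blue-code, and amber-pass (A4), but silver-code is never granted.

green-clearance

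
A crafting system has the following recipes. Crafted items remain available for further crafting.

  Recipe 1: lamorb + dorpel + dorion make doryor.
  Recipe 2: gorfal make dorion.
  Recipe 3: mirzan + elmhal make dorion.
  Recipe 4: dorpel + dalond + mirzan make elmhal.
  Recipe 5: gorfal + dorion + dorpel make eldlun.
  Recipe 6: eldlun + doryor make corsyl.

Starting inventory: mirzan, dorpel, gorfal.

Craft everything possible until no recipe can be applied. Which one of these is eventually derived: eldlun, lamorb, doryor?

eldlun

Using Recipe 2, gorfal makes dorion.
gorfal + dorion + dorpel → eldlun (Recipe 5).
No rule produces lamorb, and it is not given. doryor would need lamorb, dorpel, and dorion (Recipe 1), but lamorb is never obtained.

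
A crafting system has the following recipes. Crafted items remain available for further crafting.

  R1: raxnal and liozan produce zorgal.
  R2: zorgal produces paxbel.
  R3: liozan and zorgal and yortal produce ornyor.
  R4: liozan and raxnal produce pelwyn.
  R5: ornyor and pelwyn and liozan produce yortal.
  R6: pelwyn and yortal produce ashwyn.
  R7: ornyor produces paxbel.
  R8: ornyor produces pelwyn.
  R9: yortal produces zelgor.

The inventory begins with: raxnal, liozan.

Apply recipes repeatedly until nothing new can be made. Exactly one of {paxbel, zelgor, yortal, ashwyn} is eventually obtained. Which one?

paxbel

raxnal and liozan → zorgal (R1).
zorgal → paxbel (R2).
zelgor would need yortal (R9), but yortal is never obtained. ashwyn would need pelwyn and yortal (R6), but yortal is never obtained. yortal would need ornyor, pelwyn, and liozan (R5), but ornyor is never obtained.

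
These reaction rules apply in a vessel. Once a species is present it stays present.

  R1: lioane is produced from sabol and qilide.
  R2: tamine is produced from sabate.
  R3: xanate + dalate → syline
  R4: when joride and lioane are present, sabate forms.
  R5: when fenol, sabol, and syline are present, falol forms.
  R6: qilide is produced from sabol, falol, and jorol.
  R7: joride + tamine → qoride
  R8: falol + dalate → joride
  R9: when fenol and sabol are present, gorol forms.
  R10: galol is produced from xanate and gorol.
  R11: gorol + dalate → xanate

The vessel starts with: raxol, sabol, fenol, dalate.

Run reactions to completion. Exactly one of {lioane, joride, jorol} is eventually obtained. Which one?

fenol and sabol present → gorol forms (R9).
gorol and dalate present → xanate forms (R11).
xanate and dalate present → syline forms (R3).
fenol, sabol, and syline present → falol forms (R5).
falol and dalate present → joride forms (R8).
No rule produces jorol, and it is not given. lioane would need sabol and qilide (R1), but qilide never forms.

joride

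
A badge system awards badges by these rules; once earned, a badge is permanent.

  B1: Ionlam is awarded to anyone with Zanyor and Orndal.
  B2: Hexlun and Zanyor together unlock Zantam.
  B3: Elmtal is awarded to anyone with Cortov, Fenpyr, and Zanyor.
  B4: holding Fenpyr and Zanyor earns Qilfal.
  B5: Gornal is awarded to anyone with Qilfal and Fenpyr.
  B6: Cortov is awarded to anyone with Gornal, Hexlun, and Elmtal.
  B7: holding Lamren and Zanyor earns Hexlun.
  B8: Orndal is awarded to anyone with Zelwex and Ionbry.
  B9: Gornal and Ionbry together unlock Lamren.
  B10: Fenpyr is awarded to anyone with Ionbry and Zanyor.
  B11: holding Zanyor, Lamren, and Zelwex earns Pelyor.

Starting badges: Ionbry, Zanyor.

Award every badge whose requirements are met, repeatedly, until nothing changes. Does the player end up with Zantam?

With Ionbry and Zanyor, Fenpyr is earned (B10).
With Fenpyr and Zanyor, Qilfal is earned (B4).
With Qilfal and Fenpyr, Gornal is earned (B5).
With Gornal and Ionbry, Lamren is earned (B9).
With Lamren and Zanyor, Hexlun is earned (B7).
With Hexlun and Zanyor, Zantam is earned (B2).

Yes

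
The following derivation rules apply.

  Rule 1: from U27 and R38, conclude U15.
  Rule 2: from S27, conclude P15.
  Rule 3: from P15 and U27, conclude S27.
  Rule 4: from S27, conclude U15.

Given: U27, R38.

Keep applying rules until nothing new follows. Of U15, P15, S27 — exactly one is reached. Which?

U27 and R38 hold, so U15 follows (Rule 1).
P15 would need S27 (Rule 2), but S27 is never established. S27 would need P15 and U27 (Rule 3), but P15 is never established.

U15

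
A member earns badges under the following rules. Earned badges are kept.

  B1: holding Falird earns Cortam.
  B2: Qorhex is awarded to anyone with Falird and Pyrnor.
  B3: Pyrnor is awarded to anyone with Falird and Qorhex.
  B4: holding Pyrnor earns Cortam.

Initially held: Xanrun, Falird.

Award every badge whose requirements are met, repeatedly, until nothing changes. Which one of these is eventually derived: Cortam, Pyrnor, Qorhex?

Cortam

With Falird, Cortam is earned (B1).
Qorhex would need Falird and Pyrnor (B2), but Pyrnor is never earned. Pyrnor would need Falird and Qorhex (B3), but Qorhex is never earned.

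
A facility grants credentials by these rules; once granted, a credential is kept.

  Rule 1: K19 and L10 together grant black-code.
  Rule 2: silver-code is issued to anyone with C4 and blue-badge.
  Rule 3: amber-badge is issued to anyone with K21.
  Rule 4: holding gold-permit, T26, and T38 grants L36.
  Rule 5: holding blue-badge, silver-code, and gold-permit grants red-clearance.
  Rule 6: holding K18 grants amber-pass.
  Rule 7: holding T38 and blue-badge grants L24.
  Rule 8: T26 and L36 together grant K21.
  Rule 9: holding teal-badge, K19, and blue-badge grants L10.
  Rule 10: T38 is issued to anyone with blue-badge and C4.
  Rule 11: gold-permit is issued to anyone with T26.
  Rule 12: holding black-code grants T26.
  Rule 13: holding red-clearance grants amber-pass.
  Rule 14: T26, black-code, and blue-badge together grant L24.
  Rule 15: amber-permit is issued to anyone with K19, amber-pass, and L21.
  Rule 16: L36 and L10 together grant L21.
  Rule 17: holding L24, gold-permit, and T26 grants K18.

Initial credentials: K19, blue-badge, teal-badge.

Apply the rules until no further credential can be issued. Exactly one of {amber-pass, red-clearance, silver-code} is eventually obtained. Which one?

amber-pass

Holding teal-badge, K19, and blue-badge grants L10 (Rule 9).
Holding K19 and L10 grants black-code (Rule 1).
Holding black-code grants T26 (Rule 12).
Holding T26 grants gold-permit (Rule 11).
Holding T26, black-code, and blue-badge grants L24 (Rule 14).
Holding L24, gold-permit, and T26 grants K18 (Rule 17).
Holding K18 grants amber-pass (Rule 6).
red-clearance would need blue-badge, silver-code, and gold-permit (Rule 5), but silver-code is never granted. silver-code would need C4 and blue-badge (Rule 2), but C4 is never granted.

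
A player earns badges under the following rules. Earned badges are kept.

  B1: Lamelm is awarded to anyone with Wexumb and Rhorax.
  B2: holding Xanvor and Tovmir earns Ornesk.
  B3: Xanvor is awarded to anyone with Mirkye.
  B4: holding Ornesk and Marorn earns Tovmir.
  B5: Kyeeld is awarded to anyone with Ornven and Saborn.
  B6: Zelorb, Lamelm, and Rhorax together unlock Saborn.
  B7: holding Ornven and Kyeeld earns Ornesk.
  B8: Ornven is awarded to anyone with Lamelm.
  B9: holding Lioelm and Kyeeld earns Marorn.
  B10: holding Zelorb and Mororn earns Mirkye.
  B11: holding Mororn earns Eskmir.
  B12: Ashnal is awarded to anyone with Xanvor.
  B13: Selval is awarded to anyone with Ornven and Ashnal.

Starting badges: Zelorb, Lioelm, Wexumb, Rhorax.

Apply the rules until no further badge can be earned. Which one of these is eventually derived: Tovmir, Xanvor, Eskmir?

With Wexumb and Rhorax, Lamelm is earned (B1).
With Lamelm, Ornven is earned (B8).
With Zelorb, Lamelm, and Rhorax, Saborn is earned (B6).
With Ornven and Saborn, Kyeeld is earned (B5).
With Lioelm and Kyeeld, Marorn is earned (B9).
With Ornven and Kyeeld, Ornesk is earned (B7).
With Ornesk and Marorn, Tovmir is earned (B4).
Xanvor would need Mirkye (B3), but Mirkye is never earned. Eskmir would need Mororn (B11), but Mororn is never earned.

Tovmir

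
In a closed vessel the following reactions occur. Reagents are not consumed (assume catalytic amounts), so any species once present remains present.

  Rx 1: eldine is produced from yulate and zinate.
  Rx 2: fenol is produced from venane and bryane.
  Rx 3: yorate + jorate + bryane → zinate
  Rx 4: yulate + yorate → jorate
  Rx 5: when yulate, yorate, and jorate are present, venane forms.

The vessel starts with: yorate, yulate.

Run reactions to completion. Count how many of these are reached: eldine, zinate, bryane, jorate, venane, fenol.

yulate and yorate present → jorate forms (Rx 4).
yulate, yorate, and jorate present → venane forms (Rx 5).
eldine would need yulate and zinate (Rx 1), but zinate never forms.
zinate would need yorate, jorate, and bryane (Rx 3), but bryane never forms.
No rule produces bryane, and it is not given.
jorate: reached.
venane: reached.
fenol would need venane and bryane (Rx 2), but bryane never forms.
Reached: jorate and venane — 2 of the 6.

2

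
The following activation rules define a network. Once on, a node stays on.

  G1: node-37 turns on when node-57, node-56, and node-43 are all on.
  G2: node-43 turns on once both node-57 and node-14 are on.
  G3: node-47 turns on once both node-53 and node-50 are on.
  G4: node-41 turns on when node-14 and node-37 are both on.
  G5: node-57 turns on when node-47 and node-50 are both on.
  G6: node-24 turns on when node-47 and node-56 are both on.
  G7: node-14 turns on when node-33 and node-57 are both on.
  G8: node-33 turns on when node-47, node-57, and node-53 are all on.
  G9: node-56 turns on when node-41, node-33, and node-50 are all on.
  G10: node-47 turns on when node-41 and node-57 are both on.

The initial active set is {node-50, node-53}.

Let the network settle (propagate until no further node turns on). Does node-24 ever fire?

No

node-24 would need node-47 and node-56 (G6), but node-56 never turns on.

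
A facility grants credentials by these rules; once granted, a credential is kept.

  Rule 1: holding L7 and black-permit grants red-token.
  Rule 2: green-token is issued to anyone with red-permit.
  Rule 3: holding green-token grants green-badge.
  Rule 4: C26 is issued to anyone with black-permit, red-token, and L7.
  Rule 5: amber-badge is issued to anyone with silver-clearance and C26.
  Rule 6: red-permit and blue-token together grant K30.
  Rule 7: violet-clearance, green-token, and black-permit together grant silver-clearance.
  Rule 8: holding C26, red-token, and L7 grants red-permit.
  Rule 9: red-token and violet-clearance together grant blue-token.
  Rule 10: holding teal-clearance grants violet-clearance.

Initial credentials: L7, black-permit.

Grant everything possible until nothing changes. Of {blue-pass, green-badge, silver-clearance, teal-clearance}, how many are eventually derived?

Holding L7 and black-permit grants red-token (Rule 1).
Holding black-permit, red-token, and L7 grants C26 (Rule 4).
Holding C26, red-token, and L7 grants red-permit (Rule 8).
Holding red-permit grants green-token (Rule 2).
Holding green-token grants green-badge (Rule 3).
No rule produces blue-pass, and it is not given.
green-badge: reached.
silver-clearance would need violet-clearance, green-token, and black-permit (Rule 7), but violet-clearance is never granted.
No rule produces teal-clearance, and it is not given.
Reached: green-badge — 1 of the 4.

1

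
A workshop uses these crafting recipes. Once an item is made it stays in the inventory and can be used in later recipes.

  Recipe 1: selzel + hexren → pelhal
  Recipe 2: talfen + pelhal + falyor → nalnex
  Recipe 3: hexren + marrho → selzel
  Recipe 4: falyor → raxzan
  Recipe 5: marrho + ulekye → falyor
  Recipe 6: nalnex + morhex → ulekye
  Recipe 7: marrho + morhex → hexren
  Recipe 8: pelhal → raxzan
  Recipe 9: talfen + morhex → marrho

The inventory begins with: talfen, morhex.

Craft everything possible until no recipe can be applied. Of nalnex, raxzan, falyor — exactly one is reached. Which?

Using Recipe 9, talfen and morhex make marrho.
Using Recipe 7, marrho and morhex make hexren.
hexren + marrho → selzel (Recipe 3).
selzel + hexren → pelhal (Recipe 1).
pelhal → raxzan (Recipe 8).
nalnex would need talfen, pelhal, and falyor (Recipe 2), but falyor is never obtained. falyor would need marrho and ulekye (Recipe 5), but ulekye is never obtained.

raxzan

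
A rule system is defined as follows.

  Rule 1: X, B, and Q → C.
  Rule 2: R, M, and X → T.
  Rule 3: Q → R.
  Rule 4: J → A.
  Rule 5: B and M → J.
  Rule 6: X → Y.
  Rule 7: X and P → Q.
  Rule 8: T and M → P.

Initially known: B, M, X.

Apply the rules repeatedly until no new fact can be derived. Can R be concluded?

R would need Q (Rule 3), but Q is never established.

No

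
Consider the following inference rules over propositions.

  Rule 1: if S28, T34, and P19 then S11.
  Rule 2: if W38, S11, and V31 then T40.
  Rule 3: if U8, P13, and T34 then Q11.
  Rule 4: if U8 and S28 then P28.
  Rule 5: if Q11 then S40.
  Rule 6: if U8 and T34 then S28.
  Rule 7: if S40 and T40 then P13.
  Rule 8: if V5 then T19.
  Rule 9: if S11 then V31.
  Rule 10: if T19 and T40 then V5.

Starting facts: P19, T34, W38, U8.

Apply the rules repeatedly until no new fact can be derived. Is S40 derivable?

No

S40 would need Q11 (Rule 5), but Q11 is never established.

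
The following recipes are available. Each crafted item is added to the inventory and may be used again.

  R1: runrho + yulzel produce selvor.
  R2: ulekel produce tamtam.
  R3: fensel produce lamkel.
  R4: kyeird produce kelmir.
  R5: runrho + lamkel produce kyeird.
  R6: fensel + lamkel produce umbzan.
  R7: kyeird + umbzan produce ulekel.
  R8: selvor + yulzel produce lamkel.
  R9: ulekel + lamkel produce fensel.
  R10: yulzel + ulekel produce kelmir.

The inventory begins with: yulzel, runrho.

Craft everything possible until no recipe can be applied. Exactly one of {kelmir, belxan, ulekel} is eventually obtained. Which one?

kelmir

Using R1, runrho and yulzel make selvor.
Using R8, selvor and yulzel make lamkel.
runrho + lamkel → kyeird (R5).
Using R4, kyeird makes kelmir.
No rule produces belxan, and it is not given. ulekel would need kyeird and umbzan (R7), but umbzan is never obtained.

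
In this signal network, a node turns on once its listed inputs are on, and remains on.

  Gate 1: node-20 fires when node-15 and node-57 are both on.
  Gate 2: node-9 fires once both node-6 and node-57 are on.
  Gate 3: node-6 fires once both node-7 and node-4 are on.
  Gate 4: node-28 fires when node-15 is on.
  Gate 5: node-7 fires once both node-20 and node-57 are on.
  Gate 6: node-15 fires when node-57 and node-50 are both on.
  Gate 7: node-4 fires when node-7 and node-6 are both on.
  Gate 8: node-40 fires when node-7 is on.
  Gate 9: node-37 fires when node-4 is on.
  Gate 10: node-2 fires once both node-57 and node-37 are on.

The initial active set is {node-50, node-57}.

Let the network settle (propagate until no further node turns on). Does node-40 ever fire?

Yes

Gate 6: node-57 and node-50 on → node-15 on.
node-15 and node-57 are on, so node-20 fires (Gate 1).
node-20 and node-57 are on, so node-7 fires (Gate 5).
Gate 8: node-7 on → node-40 on.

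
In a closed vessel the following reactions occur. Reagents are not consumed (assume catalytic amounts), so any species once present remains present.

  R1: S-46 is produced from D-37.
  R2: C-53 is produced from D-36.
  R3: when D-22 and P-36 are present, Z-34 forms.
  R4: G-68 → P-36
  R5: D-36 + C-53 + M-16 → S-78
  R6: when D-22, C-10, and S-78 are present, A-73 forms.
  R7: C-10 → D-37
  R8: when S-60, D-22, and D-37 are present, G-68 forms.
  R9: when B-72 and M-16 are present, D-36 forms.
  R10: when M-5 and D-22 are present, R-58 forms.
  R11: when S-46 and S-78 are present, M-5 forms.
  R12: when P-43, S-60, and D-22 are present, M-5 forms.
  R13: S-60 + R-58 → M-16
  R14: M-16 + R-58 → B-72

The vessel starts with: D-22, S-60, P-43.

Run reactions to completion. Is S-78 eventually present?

P-43, S-60, and D-22 present → M-5 forms (R12).
M-5 and D-22 present → R-58 forms (R10).
S-60 and R-58 present → M-16 forms (R13).
M-16 and R-58 present → B-72 forms (R14).
B-72 and M-16 present → D-36 forms (R9).
D-36 present → C-53 forms (R2).
D-36, C-53, and M-16 present → S-78 forms (R5).

Yes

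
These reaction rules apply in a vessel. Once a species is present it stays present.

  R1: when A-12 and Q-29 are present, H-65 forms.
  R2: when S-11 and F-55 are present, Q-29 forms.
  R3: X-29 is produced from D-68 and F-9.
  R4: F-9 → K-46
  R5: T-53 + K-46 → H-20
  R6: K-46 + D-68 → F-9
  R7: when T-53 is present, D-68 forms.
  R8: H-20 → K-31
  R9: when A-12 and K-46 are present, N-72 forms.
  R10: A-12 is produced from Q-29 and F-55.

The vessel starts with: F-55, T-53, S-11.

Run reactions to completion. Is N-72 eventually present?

N-72 would need A-12 and K-46 (R9), but K-46 never forms.

No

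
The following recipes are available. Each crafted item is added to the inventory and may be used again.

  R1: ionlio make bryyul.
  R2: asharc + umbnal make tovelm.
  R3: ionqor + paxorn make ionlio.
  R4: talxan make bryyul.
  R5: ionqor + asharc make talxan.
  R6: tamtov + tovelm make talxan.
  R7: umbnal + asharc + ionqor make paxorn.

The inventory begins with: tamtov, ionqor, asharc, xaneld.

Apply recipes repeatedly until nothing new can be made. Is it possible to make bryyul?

Using R5, ionqor and asharc make talxan.
Using R4, talxan makes bryyul.

Yes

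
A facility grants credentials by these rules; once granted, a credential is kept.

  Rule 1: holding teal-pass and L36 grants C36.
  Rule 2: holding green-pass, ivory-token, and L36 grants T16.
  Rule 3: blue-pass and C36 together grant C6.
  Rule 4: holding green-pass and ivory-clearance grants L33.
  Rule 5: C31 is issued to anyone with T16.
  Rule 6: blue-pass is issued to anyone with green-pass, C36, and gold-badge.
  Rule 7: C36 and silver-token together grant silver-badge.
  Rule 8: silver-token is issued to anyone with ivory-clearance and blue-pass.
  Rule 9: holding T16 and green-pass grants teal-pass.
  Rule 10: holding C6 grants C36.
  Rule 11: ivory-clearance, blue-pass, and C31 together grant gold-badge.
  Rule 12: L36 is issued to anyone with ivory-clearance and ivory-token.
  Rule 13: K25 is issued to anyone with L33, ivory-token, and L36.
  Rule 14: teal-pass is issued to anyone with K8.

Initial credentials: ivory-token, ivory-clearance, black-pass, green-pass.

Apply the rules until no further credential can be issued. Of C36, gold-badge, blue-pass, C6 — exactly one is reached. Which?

C36

Holding ivory-clearance and ivory-token grants L36 (Rule 12).
Holding green-pass, ivory-token, and L36 grants T16 (Rule 2).
Holding T16 and green-pass grants teal-pass (Rule 9).
Holding teal-pass and L36 grants C36 (Rule 1).
blue-pass would need green-pass, C36, and gold-badge (Rule 6), but gold-badge is never granted. C6 would need blue-pass and C36 (Rule 3), but blue-pass is never granted. gold-badge would need ivory-clearance, blue-pass, and C31 (Rule 11), but blue-pass is never granted.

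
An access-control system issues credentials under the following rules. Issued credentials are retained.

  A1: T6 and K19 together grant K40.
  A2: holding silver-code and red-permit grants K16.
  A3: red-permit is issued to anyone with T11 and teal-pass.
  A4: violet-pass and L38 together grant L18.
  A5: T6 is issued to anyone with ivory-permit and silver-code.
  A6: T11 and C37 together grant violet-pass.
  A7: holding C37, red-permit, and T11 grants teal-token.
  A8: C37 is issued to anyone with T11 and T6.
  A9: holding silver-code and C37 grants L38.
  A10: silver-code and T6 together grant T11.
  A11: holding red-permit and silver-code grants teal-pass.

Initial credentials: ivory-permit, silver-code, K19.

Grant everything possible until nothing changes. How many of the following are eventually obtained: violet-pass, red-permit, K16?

Holding ivory-permit and silver-code grants T6 (A5).
Holding silver-code and T6 grants T11 (A10).
Holding T11 and T6 grants C37 (A8).
Holding T11 and C37 grants violet-pass (A6).
violet-pass: reached.
red-permit would need T11 and teal-pass (A3), but teal-pass is never granted.
K16 would need silver-code and red-permit (A2), but red-permit is never granted.
Reached: violet-pass — 1 of the 3.

1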